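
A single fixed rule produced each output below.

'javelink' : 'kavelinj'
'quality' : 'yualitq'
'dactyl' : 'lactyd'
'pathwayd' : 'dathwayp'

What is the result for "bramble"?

The rule is to swap the first and last characters.
For "bramble" the result is "eramblb".

eramblb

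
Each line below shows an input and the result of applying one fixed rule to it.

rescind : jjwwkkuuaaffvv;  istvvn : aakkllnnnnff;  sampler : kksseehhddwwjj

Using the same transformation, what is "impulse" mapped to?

aaeehhmmddkkww

Looking at the pairs, the operation is to shift every letter 8 places backward in the alphabet (wrapping around), then double every character.
On "impulse": the first step gives "aehmdkw", and the second then gives "aaeehhmmddkkww".
(Check on "rescind": → "jwkuafv" → "jjwwkkuuaaffvv" ✓)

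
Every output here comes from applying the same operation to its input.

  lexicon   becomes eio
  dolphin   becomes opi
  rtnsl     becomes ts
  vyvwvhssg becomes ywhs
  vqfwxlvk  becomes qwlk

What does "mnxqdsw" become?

nqs

Rule — keep every other character starting from the second (positions 2nd, 4th, 6th, ...).
On "mnxqdsw" that produces "nqs".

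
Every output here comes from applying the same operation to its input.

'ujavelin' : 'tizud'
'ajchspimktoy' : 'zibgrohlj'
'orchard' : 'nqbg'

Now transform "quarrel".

ptzq

In each case the input is transformed by: delete the last 3 characters, then shift every letter 1 place backward in the alphabet (wrapping around).
Applying both steps to "quarrel": "quar", then "ptzq".
(Check on "orchard": → "orch" → "nqbg" ✓)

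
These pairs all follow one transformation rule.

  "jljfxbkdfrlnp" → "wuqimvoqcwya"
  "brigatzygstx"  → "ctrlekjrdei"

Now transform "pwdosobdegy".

hozdzmoprj

What's happening: delete the first character, then shift every letter 11 places forward in the alphabet (wrapping around).
Applying both steps to "pwdosobdegy": "wdosobdegy", then "hozdzmoprj".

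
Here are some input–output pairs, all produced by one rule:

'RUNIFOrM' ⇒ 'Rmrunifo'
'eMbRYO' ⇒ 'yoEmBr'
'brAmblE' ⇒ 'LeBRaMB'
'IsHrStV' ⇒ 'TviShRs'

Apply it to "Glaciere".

REgLACIE

Looking at the pairs, the operation is to flip the case of every letter, then move the last 2 characters to the front (rotate right by 2).
Starting from "Glaciere": after the first operation, "gLACIERE"; after the second, "REgLACIE".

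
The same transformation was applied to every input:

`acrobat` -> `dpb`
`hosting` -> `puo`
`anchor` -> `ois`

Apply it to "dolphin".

pqj

The transformation: keep every other character starting from the second (positions 2nd, 4th, 6th, ...), then shift every letter 1 place forward in the alphabet (wrapping around).
"dolphin" → "opi" → "pqj".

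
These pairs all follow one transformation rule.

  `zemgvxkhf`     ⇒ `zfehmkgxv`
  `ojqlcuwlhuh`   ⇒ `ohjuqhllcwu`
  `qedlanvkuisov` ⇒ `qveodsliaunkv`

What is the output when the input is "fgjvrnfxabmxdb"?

fbgdjxvmrbnafx

The rule is to take characters alternately from the front and the back (1st, last, 2nd, 2nd-last, ...).
So "fgjvrnfxabmxdb" becomes "fbgdjxvmrbnafx".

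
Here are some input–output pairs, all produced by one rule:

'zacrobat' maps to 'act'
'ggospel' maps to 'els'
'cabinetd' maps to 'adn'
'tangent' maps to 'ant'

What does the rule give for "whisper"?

epw

In each case the input is transformed by: sort the characters into alphabetical order, then keep one character in every 3, starting at position 1 (positions 1st, 4th, 7th, ...).
Applying both steps to "whisper": "ehiprsw", then "epw".
(Check on "ggospel": → "egglops" → "els" ✓)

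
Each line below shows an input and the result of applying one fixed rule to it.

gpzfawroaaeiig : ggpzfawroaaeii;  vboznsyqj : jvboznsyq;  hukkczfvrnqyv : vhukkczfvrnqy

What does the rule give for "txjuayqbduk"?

ktxjuayqbdu

The pattern: move the last character to the front.
So "txjuayqbduk" becomes "ktxjuayqbdu".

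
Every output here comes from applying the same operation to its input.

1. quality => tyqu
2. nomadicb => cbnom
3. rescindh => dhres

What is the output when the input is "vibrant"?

ntvi

Each output is the input with this applied: move the last 2 characters to the front (rotate right by 2), then delete the last 3 characters.
For "vibrant", step one produces "ntvibra"; step two turns that into "ntvi".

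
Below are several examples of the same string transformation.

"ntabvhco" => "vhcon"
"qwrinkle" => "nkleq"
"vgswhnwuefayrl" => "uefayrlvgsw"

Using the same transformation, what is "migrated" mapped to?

Looking at the pairs, the operation is to swap the front and back halves of the string, then delete the last 3 characters.
On "migrated": the first step gives "atedmigr", and the second then gives "atedm".

atedm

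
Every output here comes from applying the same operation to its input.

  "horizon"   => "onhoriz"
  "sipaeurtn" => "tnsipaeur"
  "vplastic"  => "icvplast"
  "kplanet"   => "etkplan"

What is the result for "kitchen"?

Rule — move the last 2 characters to the front (rotate right by 2).
So "kitchen" becomes "enkitch".

enkitch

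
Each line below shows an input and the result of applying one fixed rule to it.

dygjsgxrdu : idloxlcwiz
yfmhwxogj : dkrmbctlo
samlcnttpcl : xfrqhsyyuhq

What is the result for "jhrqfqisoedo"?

Looking at the pairs, the operation is to shift every letter 5 places forward in the alphabet (wrapping around).
Doing the same to "jhrqfqisoedo": "omwvkvnxtjit".

omwvkvnxtjit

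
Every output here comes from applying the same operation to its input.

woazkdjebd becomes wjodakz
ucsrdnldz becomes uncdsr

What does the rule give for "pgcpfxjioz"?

What's happening: delete the last 3 characters, then take characters alternately from the front and the back (1st, last, 2nd, 2nd-last, ...).
"pgcpfxjioz" → "pgcpfxj" → "pjgxcfp".

pjgxcfp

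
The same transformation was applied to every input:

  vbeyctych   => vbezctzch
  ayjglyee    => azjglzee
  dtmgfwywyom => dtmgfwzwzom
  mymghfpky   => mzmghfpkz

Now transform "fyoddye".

Looking at the pairs, the operation is to replace every "y" with "z".
On "fyoddye" that produces "fzoddze".

fzoddze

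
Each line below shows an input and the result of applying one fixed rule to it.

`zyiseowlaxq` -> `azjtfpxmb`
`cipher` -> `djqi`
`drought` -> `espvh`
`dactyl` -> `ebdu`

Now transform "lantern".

mbouf

The transformation: delete the last 2 characters, then shift every letter 1 place forward in the alphabet (wrapping around).
"lantern" → "lante" → "mbouf".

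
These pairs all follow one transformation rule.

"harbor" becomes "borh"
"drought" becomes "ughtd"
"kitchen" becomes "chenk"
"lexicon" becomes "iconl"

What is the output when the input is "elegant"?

gante

The rule is to move the first character to the end, then delete the first 2 characters.
On "elegant": the first step gives "legante", and the second then gives "gante".
(Check on "drought": → "roughtd" → "ughtd" ✓)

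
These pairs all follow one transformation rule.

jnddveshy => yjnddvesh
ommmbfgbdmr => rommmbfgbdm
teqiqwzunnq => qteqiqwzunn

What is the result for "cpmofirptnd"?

dcpmofirptn

In each case the input is transformed by: move the last character to the front.
"cpmofirptnd" → "dcpmofirptn".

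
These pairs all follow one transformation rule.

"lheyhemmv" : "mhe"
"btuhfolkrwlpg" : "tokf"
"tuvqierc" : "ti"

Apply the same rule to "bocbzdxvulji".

vldb

What's happening: sort the characters into reverse alphabetical order, then keep one character in every 3, starting at position 3 (positions 3rd, 6th, 9th, ...).
Working it through for "bocbzdxvulji": intermediate "zxvuoljidcbb", final "vldb".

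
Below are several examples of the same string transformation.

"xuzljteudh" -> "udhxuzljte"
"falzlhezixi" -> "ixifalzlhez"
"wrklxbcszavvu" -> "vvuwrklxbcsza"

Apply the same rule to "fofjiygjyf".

What's happening: move the last 3 characters to the front (rotate right by 3).
"fofjiygjyf" → "jyffofjiyg".

jyffofjiyg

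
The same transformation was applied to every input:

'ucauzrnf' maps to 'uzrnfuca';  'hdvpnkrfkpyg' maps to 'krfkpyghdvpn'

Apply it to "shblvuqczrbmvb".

Each output is the input with this applied: swap the front and back halves of the string, then move the last character to the front.
Starting from "shblvuqczrbmvb": after the first operation, "czrbmvbshblvuq"; after the second, "qczrbmvbshblvu".
(Check on "hdvpnkrfkpyg": → "rfkpyghdvpnk" → "krfkpyghdvpn" ✓)

qczrbmvbshblvu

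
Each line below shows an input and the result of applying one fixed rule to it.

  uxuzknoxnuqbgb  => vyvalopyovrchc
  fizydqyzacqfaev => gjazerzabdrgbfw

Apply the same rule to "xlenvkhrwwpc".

Rule — shift every letter 1 place forward in the alphabet (wrapping around).
For "xlenvkhrwwpc" the result is "ymfowlisxxqd".

ymfowlisxxqd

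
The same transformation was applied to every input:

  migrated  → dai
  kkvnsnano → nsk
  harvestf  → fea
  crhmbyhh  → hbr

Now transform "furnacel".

The transformation: keep one character in every 3, starting at position 2 (positions 2nd, 5th, 8th, ...), then reverse the string.
Applying both steps to "furnacel": "ual", then "lau".

lau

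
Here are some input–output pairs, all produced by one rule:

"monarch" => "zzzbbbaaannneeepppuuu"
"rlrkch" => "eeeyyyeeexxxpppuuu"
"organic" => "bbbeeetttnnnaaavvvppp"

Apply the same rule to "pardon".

cccnnneeeqqqbbbaaa

The transformation: shift every letter 13 places forward in the alphabet (wrapping around) — i.e. ROT13, then repeat every character 3 times.
So "pardon" becomes "cccnnneeeqqqbbbaaa".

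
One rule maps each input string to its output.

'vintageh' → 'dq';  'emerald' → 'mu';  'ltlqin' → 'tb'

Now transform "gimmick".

oq

The pattern: shift every letter 8 places forward in the alphabet (wrapping around), then keep only the first 2 characters.
Working it through for "gimmick": intermediate "oquuqks", final "oq".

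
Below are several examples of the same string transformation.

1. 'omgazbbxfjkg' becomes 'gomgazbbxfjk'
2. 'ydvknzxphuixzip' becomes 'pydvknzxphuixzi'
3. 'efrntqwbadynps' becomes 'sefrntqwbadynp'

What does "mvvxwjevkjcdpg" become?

gmvvxwjevkjcdp

Looking at the pairs, the operation is to move the last character to the front.
On "mvvxwjevkjcdpg" that produces "gmvvxwjevkjcdp".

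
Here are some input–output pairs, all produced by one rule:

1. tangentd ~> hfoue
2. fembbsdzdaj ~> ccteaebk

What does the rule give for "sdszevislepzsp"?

afwjtmfqatq

The rule is to delete the first 3 characters, then shift every letter 1 place forward in the alphabet (wrapping around).
So "sdszevislepzsp" becomes "afwjtmfqatq".
(Check on "tangentd": → "gentd" → "hfoue" ✓)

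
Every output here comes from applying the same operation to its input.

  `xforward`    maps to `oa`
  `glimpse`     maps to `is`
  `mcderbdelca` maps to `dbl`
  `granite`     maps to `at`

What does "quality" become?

at

The transformation: keep one character in every 3, starting at position 3 (positions 3rd, 6th, 9th, ...).
Doing the same to "quality": "at".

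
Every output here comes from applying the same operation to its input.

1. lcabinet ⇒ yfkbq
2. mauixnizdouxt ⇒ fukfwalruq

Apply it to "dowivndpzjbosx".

The pattern: shift every letter 3 places backward in the alphabet (wrapping around), then delete the first 3 characters.
On "dowivndpzjbosx": the first step gives "altfskamwgylpu", and the second then gives "fskamwgylpu".

fskamwgylpu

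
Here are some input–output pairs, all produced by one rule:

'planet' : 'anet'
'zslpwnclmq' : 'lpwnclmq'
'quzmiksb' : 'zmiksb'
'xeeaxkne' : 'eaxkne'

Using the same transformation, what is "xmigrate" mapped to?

igrate

Rule — delete the first 2 characters.
So "xmigrate" becomes "igrate".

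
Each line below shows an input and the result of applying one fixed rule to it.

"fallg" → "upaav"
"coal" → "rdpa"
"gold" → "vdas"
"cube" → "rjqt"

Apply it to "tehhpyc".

The transformation: shift every letter 11 places backward in the alphabet (wrapping around).
"tehhpyc" → "itwwenr".

itwwenr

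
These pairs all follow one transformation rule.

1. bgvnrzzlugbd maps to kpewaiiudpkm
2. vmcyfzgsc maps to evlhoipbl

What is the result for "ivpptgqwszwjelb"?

reyycpzfbifsnuk

Each output is the input with this applied: shift every letter 9 places forward in the alphabet (wrapping around).
For "ivpptgqwszwjelb" the result is "reyycpzfbifsnuk".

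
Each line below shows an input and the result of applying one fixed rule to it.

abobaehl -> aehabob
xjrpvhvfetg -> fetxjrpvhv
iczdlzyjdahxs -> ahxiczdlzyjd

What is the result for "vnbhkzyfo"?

The transformation: delete the last character, then move the last 3 characters to the front (rotate right by 3).
"vnbhkzyfo" → "vnbhkzyf" → "zyfvnbhk".

zyfvnbhk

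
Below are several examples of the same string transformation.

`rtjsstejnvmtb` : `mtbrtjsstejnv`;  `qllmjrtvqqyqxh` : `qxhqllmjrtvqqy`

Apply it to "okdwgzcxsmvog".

The rule is to move the last 3 characters to the front (rotate right by 3).
So "okdwgzcxsmvog" becomes "vogokdwgzcxsm".

vogokdwgzcxsm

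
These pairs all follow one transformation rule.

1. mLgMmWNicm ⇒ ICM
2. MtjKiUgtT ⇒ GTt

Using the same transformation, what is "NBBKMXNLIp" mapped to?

What's happening: flip the case of every letter, then keep only the last 3 characters.
On "NBBKMXNLIp": the first step gives "nbbkmxnliP", and the second then gives "liP".
(Check on "MtjKiUgtT": → "mTJkIuGTt" → "GTt" ✓)

liP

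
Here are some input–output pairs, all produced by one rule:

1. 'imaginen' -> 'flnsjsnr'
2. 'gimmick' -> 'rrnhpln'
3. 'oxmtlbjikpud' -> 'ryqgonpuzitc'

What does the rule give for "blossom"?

In each case the input is transformed by: shift every letter 5 places forward in the alphabet (wrapping around), then move the first 2 characters to the end (rotate left by 2).
"blossom" → "gqtxxtr" → "txxtrgq".

txxtrgq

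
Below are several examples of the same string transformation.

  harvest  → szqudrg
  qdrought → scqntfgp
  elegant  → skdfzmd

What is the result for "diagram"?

What's happening: shift every letter 1 place backward in the alphabet (wrapping around), then swap the first and last characters.
"diagram" → "chzfqzl" → "lhzfqzc".

lhzfqzc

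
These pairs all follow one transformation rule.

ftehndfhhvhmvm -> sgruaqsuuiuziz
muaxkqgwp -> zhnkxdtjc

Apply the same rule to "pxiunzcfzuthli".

ckvhampsmhguyv

The rule is to shift every letter 13 places forward in the alphabet (wrapping around) — i.e. ROT13.
So "pxiunzcfzuthli" becomes "ckvhampsmhguyv".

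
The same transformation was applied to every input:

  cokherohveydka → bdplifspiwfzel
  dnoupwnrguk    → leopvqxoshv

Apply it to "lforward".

emgpsxbs

The transformation: move the last character to the front, then shift every letter 1 place forward in the alphabet (wrapping around).
"lforward" → "emgpsxbs".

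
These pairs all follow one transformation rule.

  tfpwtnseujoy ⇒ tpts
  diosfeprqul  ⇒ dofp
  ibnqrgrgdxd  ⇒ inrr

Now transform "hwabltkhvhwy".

The transformation: keep every other character starting from the first (positions 1st, 3rd, 5th, ...), then keep only the first 4 characters.
Applying both steps to "hwabltkhvhwy": "halkvw", then "halk".
(Check on "tfpwtnseujoy": → "tptsuo" → "tpts" ✓)

halk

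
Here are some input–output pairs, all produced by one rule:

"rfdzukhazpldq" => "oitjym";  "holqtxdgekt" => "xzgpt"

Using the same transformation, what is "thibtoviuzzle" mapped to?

Rule — shift every letter 9 places forward in the alphabet (wrapping around), then keep every other character starting from the second (positions 2nd, 4th, 6th, ...).
For "thibtoviuzzle", step one produces "cqrkcxerdiiun"; step two turns that into "qkxriu".
(Check on "rfdzukhazpldq": → "aomidtqjiyumz" → "oitjym" ✓)

qkxriu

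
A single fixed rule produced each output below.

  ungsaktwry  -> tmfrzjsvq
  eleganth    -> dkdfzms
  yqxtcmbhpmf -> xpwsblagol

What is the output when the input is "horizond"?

gnqhynm

Rule — delete the last character, then shift every letter 1 place backward in the alphabet (wrapping around).
Applying both steps to "horizond": "horizon", then "gnqhynm".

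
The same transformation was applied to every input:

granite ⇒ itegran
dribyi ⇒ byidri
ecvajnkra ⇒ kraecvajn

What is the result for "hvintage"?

agehvint

The pattern: move the last 3 characters to the front (rotate right by 3).
For "hvintage" the result is "agehvint".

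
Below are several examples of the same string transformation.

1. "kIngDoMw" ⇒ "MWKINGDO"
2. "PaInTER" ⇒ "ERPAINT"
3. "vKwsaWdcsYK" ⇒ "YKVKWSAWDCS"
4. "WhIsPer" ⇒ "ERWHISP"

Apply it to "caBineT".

Each output is the input with this applied: move the last 2 characters to the front (rotate right by 2), then convert every letter to uppercase.
Starting from "caBineT": after the first operation, "eTcaBin"; after the second, "ETCABIN".

ETCABIN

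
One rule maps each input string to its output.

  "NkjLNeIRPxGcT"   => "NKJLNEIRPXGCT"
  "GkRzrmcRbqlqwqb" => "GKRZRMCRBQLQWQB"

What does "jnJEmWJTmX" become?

The pattern: convert every letter to uppercase.
For "jnJEmWJTmX" the result is "JNJEMWJTMX".

JNJEMWJTMX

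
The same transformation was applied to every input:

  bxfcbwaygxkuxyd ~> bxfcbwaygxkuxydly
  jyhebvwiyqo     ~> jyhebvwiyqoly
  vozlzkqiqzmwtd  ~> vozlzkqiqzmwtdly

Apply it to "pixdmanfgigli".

pixdmanfgiglily

The transformation: append "ly".
"pixdmanfgigli" → "pixdmanfgiglily".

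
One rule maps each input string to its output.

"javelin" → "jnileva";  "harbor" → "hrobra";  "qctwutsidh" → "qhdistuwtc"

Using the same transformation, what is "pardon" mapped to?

What's happening: reverse the string, then move the last character to the front.
Starting from "pardon": after the first operation, "nodrap"; after the second, "pnodra".

pnodra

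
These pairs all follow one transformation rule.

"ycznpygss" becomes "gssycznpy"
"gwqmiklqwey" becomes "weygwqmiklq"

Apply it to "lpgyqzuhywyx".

wyxlpgyqzuhy

Rule — move the last 3 characters to the front (rotate right by 3).
Applying that to "lpgyqzuhywyx" gives "wyxlpgyqzuhy".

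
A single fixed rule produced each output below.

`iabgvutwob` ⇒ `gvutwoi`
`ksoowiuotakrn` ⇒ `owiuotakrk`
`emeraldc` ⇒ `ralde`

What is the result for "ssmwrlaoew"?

wrlaoes

Rule — swap the first and last characters, then delete the first 3 characters.
Applying both steps to "ssmwrlaoew": "wsmwrlaoes", then "wrlaoes".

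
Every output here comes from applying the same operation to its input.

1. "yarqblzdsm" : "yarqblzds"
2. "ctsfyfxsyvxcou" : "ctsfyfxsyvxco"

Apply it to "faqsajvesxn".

faqsajvesx

The rule is to delete the last character.
On "faqsajvesxn" that produces "faqsajvesx".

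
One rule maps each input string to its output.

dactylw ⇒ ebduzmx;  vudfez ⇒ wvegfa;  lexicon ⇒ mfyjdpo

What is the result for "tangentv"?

What's happening: shift every letter 1 place forward in the alphabet (wrapping around).
For "tangentv" the result is "ubohfouw".

ubohfouw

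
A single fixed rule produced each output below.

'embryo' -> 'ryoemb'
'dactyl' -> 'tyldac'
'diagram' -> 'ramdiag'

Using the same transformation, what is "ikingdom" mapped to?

domiking

The rule is to move the last 3 characters to the front (rotate right by 3).
On "ikingdom" that produces "domiking".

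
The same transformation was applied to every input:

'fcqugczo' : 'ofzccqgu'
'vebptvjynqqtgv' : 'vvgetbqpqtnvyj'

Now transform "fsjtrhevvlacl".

lfcsajltvrvhe

Looking at the pairs, the operation is to take characters alternately from the front and the back (1st, last, 2nd, 2nd-last, ...), then swap each adjacent pair of characters (1↔2, 3↔4, ...).
Working it through for "fsjtrhevvlacl": intermediate "flscjatlrvhve", final "lfcsajltvrvhe".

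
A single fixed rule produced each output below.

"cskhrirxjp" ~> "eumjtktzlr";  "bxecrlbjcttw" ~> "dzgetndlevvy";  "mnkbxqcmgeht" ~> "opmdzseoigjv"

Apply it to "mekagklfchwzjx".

The transformation: shift every letter 2 places forward in the alphabet (wrapping around).
"mekagklfchwzjx" → "ogmcimnhejyblz".

ogmcimnhejyblz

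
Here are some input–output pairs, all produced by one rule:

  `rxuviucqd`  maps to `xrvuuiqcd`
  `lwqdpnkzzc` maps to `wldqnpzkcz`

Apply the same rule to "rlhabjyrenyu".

What's happening: swap each adjacent pair of characters (1↔2, 3↔4, ...).
For "rlhabjyrenyu" the result is "lrahjbryneuy".

lrahjbryneuy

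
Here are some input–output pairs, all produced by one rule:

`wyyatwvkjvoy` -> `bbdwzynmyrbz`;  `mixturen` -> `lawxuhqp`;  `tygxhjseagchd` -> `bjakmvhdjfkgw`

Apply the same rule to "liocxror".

lrfauruo

The rule is to shift every letter 3 places forward in the alphabet (wrapping around), then move the first character to the end.
On "liocxror": the first step gives "olrfauru", and the second then gives "lrfauruo".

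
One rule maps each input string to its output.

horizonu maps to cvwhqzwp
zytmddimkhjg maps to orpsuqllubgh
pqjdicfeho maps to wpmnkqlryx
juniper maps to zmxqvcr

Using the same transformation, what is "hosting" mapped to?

The rule is to reverse the string, then shift every letter 8 places forward in the alphabet (wrapping around).
Working it through for "hosting": intermediate "gnitsoh", final "ovqbawp".

ovqbawp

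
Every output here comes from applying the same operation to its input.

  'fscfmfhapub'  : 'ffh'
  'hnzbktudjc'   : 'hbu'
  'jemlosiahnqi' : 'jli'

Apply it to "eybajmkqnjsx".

eak

The pattern: delete the last 3 characters, then keep one character in every 3, starting at position 1 (positions 1st, 4th, 7th, ...).
For "eybajmkqnjsx", step one produces "eybajmkqn"; step two turns that into "eak".
(Check on "jemlosiahnqi": → "jemlosiah" → "jli" ✓)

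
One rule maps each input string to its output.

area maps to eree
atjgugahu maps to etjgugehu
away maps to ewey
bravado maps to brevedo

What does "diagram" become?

Rule — replace every "a" with "e".
For "diagram" the result is "diegrem".

diegrem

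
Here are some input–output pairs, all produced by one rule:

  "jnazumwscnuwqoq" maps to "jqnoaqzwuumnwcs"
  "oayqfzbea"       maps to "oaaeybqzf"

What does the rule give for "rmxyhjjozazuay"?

The transformation: take characters alternately from the front and the back (1st, last, 2nd, 2nd-last, ...).
"rmxyhjjozazuay" → "rymaxuyzhajzjo".

rymaxuyzhajzjo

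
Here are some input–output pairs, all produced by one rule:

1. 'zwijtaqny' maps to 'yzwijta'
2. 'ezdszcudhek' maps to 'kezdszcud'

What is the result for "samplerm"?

msampl

In each case the input is transformed by: move the last 3 characters to the front (rotate right by 3), then delete the first 2 characters.
Starting from "samplerm": after the first operation, "ermsampl"; after the second, "msampl".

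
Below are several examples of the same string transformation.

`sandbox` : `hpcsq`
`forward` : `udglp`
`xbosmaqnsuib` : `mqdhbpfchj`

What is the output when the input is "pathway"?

epiwl

The transformation: delete the last 2 characters, then shift every letter 11 places backward in the alphabet (wrapping around).
For "pathway", step one produces "pathw"; step two turns that into "epiwl".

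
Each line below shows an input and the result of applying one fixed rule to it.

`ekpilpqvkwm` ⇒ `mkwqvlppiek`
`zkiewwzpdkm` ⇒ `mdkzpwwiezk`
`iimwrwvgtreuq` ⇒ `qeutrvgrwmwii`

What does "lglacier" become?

ercilalg

Rule — swap each adjacent pair of characters (1↔2, 3↔4, ...), then reverse the string.
For "lglacier" the result is "ercilalg".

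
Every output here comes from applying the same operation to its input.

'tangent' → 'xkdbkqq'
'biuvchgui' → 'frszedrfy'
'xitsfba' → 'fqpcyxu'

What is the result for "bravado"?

oxsxaly

The rule is to shift every letter 3 places backward in the alphabet (wrapping around), then move the first character to the end.
"bravado" → "yoxsxal" → "oxsxaly".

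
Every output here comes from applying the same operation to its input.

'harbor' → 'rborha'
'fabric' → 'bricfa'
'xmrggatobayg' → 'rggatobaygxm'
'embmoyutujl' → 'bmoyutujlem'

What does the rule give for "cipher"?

Rule — move the first 2 characters to the end (rotate left by 2).
"cipher" → "pherci".

pherci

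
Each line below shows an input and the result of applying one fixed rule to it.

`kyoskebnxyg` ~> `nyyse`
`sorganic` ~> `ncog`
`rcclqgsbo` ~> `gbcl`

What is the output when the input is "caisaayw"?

The rule is to keep every other character starting from the second (positions 2nd, 4th, 6th, ...), then move the last 2 characters to the front (rotate right by 2).
Starting from "caisaayw": after the first operation, "asaw"; after the second, "awas".

awas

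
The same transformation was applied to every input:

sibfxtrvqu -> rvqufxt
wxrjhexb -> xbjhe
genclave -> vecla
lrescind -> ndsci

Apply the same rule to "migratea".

earat

What's happening: delete the first 3 characters, then move the first 3 characters to the end (rotate left by 3).
"migratea" → "ratea" → "earat".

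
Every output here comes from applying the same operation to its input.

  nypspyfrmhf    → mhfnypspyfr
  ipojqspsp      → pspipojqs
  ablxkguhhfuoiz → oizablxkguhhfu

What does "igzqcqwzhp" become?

zhpigzqcqw

In each case the input is transformed by: move the last 3 characters to the front (rotate right by 3).
For "igzqcqwzhp" the result is "zhpigzqcqw".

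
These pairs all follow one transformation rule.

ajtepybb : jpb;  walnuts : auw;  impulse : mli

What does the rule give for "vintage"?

What's happening: move the first character to the end, then keep one character in every 3, starting at position 1 (positions 1st, 4th, 7th, ...).
Starting from "vintage": after the first operation, "intagev"; after the second, "iav".

iav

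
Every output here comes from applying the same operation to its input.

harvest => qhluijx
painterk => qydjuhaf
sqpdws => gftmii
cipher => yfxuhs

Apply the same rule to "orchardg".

hsxqhtwe

The transformation: shift every letter 10 places backward in the alphabet (wrapping around), then move the first character to the end.
For "orchardg" the result is "hsxqhtwe".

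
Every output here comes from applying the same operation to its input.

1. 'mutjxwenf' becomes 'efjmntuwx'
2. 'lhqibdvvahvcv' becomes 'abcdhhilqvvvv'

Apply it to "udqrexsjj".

The pattern: sort the characters into alphabetical order.
So "udqrexsjj" becomes "dejjqrsux".

dejjqrsux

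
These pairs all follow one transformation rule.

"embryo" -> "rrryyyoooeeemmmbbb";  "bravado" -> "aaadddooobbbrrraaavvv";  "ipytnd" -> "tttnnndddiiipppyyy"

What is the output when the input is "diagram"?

rrraaammmdddiiiaaaggg

Each output is the input with this applied: move the last 3 characters to the front (rotate right by 3), then repeat every character 3 times.
"diagram" → "rrraaammmdddiiiaaaggg".
(Check on "ipytnd": → "tndipy" → "tttnnndddiiipppyyy" ✓)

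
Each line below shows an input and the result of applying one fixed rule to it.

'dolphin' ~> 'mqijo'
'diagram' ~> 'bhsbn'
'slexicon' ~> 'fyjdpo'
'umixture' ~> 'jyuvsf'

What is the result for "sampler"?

The pattern: delete the first 2 characters, then shift every letter 1 place forward in the alphabet (wrapping around).
So "sampler" becomes "nqmfs".

nqmfs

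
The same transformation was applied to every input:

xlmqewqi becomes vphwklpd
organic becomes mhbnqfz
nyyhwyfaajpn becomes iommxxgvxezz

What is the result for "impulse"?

krdhlot

Each output is the input with this applied: shift every letter 1 place backward in the alphabet (wrapping around), then move the last 3 characters to the front (rotate right by 3).
On "impulse": the first step gives "hlotkrd", and the second then gives "krdhlot".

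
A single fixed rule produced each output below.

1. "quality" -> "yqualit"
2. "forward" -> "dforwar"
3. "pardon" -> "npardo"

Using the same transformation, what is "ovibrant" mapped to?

In each case the input is transformed by: move the last character to the front.
Doing the same to "ovibrant": "tovibran".

tovibran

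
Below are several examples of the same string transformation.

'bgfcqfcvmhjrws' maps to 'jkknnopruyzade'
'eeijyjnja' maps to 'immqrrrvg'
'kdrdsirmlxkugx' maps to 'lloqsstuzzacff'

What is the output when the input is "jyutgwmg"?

Looking at the pairs, the operation is to sort the characters into alphabetical order, then shift every letter 8 places forward in the alphabet (wrapping around).
For "jyutgwmg", step one produces "ggjmtuwy"; step two turns that into "oorubceg".
(Check on "kdrdsirmlxkugx": → "ddgikklmrrsuxx" → "lloqsstuzzacff" ✓)

oorubceg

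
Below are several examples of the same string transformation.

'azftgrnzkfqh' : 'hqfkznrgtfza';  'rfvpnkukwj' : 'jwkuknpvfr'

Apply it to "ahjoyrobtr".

Each output is the input with this applied: reverse the string.
"ahjoyrobtr" → "rtboryojha".

rtboryojha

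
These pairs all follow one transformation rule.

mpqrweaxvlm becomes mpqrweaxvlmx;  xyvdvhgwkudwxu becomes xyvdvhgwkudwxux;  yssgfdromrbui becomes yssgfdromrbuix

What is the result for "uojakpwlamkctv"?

uojakpwlamkctvx

Looking at the pairs, the operation is to append "x".
On "uojakpwlamkctv" that produces "uojakpwlamkctvx".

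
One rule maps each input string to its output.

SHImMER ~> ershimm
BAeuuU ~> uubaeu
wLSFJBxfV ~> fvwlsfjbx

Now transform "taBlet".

Rule — move the last 2 characters to the front (rotate right by 2), then convert every letter to lowercase.
Working it through for "taBlet": intermediate "ettaBl", final "ettabl".

ettabl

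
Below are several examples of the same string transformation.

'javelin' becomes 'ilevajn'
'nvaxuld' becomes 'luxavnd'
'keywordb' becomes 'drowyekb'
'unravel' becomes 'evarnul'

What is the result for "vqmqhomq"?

mohqmqvq

The transformation: reverse the string, then move the first character to the end.
Applying both steps to "vqmqhomq": "qmohqmqv", then "mohqmqvq".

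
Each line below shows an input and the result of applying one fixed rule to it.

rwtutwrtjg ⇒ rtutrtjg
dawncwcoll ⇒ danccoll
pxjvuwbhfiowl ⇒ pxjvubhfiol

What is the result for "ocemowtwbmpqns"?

The rule is to remove every "w".
Applying that to "ocemowtwbmpqns" gives "ocemotbmpqns".

ocemotbmpqns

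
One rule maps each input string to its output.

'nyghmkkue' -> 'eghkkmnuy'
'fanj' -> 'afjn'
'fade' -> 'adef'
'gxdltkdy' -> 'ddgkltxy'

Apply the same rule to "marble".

Looking at the pairs, the operation is to sort the characters into alphabetical order.
Doing the same to "marble": "abelmr".

abelmr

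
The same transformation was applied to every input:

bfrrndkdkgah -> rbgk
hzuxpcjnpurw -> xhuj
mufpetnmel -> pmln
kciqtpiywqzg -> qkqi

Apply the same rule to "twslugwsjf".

The transformation: keep one character in every 3, starting at position 1 (positions 1st, 4th, 7th, ...), then swap each adjacent pair of characters (1↔2, 3↔4, ...).
On "twslugwsjf" that produces "ltfw".

ltfw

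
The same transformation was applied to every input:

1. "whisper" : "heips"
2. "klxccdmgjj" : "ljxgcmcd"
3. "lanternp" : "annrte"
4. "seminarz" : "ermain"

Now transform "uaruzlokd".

The transformation: take characters alternately from the front and the back (1st, last, 2nd, 2nd-last, ...), then delete the first 2 characters.
Working it through for "uaruzlokd": intermediate "udakroulz", final "akroulz".

akroulz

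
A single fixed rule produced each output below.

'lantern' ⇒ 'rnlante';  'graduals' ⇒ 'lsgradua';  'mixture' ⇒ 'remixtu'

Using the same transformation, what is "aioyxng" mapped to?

ngaioyx

The rule is to move the last 2 characters to the front (rotate right by 2).
On "aioyxng" that produces "ngaioyx".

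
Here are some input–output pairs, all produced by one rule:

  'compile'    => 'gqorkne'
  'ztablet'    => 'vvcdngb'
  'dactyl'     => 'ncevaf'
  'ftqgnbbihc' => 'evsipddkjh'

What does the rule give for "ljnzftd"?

flpbhvn

In each case the input is transformed by: shift every letter 2 places forward in the alphabet (wrapping around), then swap the first and last characters.
"ljnzftd" → "nlpbhvf" → "flpbhvn".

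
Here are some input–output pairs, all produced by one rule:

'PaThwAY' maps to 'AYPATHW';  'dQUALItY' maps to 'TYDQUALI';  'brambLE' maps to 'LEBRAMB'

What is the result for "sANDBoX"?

Each output is the input with this applied: move the last 2 characters to the front (rotate right by 2), then convert every letter to uppercase.
For "sANDBoX", step one produces "oXsANDB"; step two turns that into "OXSANDB".

OXSANDB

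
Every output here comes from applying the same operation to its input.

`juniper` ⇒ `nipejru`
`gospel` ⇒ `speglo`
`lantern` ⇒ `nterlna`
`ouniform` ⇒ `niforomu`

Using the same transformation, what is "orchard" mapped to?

charodr

What's happening: swap the first and last characters, then move the first 2 characters to the end (rotate left by 2).
Working it through for "orchard": intermediate "drcharo", final "charodr".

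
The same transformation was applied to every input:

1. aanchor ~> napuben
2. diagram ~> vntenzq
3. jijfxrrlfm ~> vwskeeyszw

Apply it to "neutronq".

Each output is the input with this applied: move the first character to the end, then shift every letter 13 places forward in the alphabet (wrapping around) — i.e. ROT13.
Starting from "neutronq": after the first operation, "eutronqn"; after the second, "rhgebada".
(Check on "aanchor": → "anchora" → "napuben" ✓)

rhgebada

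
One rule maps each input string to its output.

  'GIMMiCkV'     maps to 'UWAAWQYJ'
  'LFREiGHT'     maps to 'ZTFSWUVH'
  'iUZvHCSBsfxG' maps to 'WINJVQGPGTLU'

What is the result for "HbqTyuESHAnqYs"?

The pattern: shift every letter 12 places backward in the alphabet (wrapping around), then convert every letter to uppercase.
So "HbqTyuESHAnqYs" becomes "VPEHMISGVOBEMG".

VPEHMISGVOBEMG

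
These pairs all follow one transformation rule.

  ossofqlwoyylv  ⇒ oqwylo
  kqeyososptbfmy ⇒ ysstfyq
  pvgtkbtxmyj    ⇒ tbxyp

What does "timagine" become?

The rule is to move the first 2 characters to the end (rotate left by 2), then keep every other character starting from the second (positions 2nd, 4th, 6th, ...).
Working it through for "timagine": intermediate "magineti", final "aiei".

aiei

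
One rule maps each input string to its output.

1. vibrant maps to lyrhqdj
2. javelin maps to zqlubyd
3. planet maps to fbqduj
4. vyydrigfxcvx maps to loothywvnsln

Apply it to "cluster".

Looking at the pairs, the operation is to shift every letter 10 places backward in the alphabet (wrapping around).
Applying that to "cluster" gives "sbkijuh".

sbkijuh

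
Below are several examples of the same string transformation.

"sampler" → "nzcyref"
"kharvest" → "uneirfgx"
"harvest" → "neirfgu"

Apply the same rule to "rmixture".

In each case the input is transformed by: shift every letter 13 places forward in the alphabet (wrapping around) — i.e. ROT13, then move the first character to the end.
"rmixture" → "ezvkgher" → "zvkghere".

zvkghere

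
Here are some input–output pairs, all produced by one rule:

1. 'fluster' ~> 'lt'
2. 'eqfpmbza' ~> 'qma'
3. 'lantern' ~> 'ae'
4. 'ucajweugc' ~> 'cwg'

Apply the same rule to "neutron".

Looking at the pairs, the operation is to keep one character in every 3, starting at position 2 (positions 2nd, 5th, 8th, ...).
"neutron" → "er".

er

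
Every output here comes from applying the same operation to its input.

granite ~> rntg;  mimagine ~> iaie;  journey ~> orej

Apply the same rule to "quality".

The transformation: move the first character to the end, then keep every other character starting from the first (positions 1st, 3rd, 5th, ...).
On "quality" that produces "ultq".

ultq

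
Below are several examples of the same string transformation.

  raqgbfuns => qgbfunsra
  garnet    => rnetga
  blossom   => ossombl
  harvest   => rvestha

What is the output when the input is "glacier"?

Rule — move the first 2 characters to the end (rotate left by 2).
So "glacier" becomes "aciergl".

aciergl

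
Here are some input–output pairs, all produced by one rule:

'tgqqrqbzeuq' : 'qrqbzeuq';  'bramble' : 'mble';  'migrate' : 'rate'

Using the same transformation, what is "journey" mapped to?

Each output is the input with this applied: delete the first 3 characters.
On "journey" that produces "rney".

rney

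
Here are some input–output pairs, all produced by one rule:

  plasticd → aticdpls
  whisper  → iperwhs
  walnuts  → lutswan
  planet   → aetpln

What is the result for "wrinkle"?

iklewrn

Rule — move the first 3 characters to the end (rotate left by 3), then swap the first and last characters.
For "wrinkle", step one produces "nklewri"; step two turns that into "iklewrn".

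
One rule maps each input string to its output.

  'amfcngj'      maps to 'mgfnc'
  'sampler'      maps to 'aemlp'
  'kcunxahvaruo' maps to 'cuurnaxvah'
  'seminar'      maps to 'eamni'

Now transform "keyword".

eryow

The pattern: take characters alternately from the front and the back (1st, last, 2nd, 2nd-last, ...), then delete the first 2 characters.
Applying both steps to "keyword": "kderyow", then "eryow".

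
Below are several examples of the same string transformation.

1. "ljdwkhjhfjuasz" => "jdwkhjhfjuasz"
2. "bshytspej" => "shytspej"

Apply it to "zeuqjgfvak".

The pattern: delete the first character.
"zeuqjgfvak" → "euqjgfvak".

euqjgfvak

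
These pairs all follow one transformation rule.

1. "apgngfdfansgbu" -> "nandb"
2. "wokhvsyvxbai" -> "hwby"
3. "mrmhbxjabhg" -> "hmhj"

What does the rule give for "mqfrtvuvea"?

Each output is the input with this applied: keep one character in every 3, starting at position 1 (positions 1st, 4th, 7th, ...), then swap each adjacent pair of characters (1↔2, 3↔4, ...).
Starting from "mqfrtvuvea": after the first operation, "mrua"; after the second, "rmau".

rmau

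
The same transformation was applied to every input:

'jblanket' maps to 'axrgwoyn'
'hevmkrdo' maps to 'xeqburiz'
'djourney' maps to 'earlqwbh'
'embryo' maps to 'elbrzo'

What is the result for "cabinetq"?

What's happening: shift every letter 13 places forward in the alphabet (wrapping around) — i.e. ROT13, then swap the front and back halves of the string.
"cabinetq" → "pnovargd" → "argdpnov".

argdpnov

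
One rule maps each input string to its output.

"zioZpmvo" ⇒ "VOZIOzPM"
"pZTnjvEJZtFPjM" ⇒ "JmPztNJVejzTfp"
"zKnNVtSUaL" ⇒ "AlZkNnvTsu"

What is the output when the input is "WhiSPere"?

REwHIspE

What's happening: move the last 2 characters to the front (rotate right by 2), then flip the case of every letter.
Starting from "WhiSPere": after the first operation, "reWhiSPe"; after the second, "REwHIspE".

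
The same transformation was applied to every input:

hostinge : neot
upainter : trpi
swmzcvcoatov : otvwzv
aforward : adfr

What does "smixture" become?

uemx

The transformation: swap the front and back halves of the string, then keep every other character starting from the second (positions 2nd, 4th, 6th, ...).
Working it through for "smixture": intermediate "turesmix", final "uemx".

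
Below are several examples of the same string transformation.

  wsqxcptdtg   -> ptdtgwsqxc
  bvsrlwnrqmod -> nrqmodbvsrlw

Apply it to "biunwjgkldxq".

gkldxqbiunwj

The pattern: swap the front and back halves of the string.
"biunwjgkldxq" → "gkldxqbiunwj".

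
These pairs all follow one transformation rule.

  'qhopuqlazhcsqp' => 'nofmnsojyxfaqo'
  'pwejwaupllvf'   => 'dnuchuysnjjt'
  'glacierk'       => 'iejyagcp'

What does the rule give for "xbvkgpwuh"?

The transformation: shift every letter 2 places backward in the alphabet (wrapping around), then move the last character to the front.
On "xbvkgpwuh": the first step gives "vztienusf", and the second then gives "fvztienus".

fvztienus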